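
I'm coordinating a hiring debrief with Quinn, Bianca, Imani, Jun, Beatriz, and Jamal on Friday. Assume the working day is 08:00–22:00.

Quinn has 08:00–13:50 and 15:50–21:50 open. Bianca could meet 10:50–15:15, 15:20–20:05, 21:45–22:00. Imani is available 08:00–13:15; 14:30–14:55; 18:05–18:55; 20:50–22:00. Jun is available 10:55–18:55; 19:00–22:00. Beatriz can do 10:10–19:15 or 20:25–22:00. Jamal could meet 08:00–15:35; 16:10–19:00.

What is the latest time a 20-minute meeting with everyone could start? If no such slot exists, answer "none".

Quinn ∩ Bianca: 10:50-13:50, 15:50-20:05, 21:45-21:50.
Quinn ∩ Bianca ∩ Imani: 10:50-13:15, 18:05-18:55, 21:45-21:50.
Quinn ∩ Bianca ∩ Imani ∩ Jun: 10:55-13:15, 18:05-18:55, 21:45-21:50.
Quinn ∩ Bianca ∩ Imani ∩ Jun ∩ Beatriz: 10:55-13:15, 18:05-18:55, 21:45-21:50.
Quinn ∩ Bianca ∩ Imani ∩ Jun ∩ Beatriz ∩ Jamal: 10:55-13:15, 18:05-18:55.
So the common availability across everyone is 10:55-13:15, 18:05-18:55.
The last common window of at least 20 minutes is 18:05-18:55; a 20-minute meeting can start as late as 18:35 and still end by 18:55.

18:35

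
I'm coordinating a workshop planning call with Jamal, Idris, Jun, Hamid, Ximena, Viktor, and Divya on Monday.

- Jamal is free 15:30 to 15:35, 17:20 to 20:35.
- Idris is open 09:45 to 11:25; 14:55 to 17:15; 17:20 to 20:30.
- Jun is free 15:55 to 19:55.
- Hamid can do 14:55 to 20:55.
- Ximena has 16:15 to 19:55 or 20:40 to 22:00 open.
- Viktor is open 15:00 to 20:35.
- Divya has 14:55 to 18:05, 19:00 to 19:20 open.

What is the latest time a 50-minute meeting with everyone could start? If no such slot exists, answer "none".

none

Jamal ∩ Idris: 15:30-15:35, 17:20-20:30.
Jamal ∩ Idris ∩ Jun: 17:20-19:55.
Jamal ∩ Idris ∩ Jun ∩ Hamid: 17:20-19:55.
Jamal ∩ Idris ∩ Jun ∩ Hamid ∩ Ximena: 17:20-19:55.
Jamal ∩ Idris ∩ Jun ∩ Hamid ∩ Ximena ∩ Viktor: 17:20-19:55.
Jamal ∩ Idris ∩ Jun ∩ Hamid ∩ Ximena ∩ Viktor ∩ Divya: 17:20-18:05, 19:00-19:20.
So the common availability across everyone is 17:20-18:05, 19:00-19:20.
No common window is at least 50 minutes long.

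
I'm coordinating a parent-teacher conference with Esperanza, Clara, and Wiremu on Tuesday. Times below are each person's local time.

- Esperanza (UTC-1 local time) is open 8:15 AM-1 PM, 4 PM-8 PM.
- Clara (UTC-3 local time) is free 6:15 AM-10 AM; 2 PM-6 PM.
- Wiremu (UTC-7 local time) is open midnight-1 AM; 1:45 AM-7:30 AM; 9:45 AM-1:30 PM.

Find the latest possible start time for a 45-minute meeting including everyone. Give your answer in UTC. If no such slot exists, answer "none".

19:45

Esperanza in UTC: 09:15-14:00, 17:00-21:00 (add 1h to convert from UTC-1).
Clara in UTC: 09:15-13:00, 17:00-21:00 (add 3h to convert from UTC-3).
Wiremu in UTC: 07:00-08:00, 08:45-14:30, 16:45-20:30 (add 7h to convert from UTC-7).
Esperanza ∩ Clara: 09:15-13:00, 17:00-21:00.
Esperanza ∩ Clara ∩ Wiremu: 09:15-13:00, 17:00-20:30.
The last common window of at least 45 minutes is 17:00-20:30; a 45-minute meeting can start as late as 19:45 and still end by 20:30.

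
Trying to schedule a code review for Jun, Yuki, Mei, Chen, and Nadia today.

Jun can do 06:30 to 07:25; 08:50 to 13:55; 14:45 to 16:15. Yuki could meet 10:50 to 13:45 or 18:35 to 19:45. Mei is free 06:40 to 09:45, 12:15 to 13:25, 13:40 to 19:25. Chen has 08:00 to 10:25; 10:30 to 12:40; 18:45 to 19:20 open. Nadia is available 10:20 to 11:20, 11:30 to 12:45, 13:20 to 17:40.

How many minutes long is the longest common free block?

Jun ∩ Yuki: 10:50-13:45.
Jun ∩ Yuki ∩ Mei: 12:15-13:25, 13:40-13:45.
Jun ∩ Yuki ∩ Mei ∩ Chen: 12:15-12:40.
Jun ∩ Yuki ∩ Mei ∩ Chen ∩ Nadia: 12:15-12:40.
The longest is 12:15-12:40 at 25 minutes.

25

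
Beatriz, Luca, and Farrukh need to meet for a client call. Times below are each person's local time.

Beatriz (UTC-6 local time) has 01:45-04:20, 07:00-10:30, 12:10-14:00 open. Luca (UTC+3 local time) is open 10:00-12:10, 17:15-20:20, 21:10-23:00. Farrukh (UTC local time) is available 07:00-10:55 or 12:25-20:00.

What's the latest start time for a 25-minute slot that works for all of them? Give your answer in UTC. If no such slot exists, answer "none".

19:35

Beatriz in UTC: 07:45-10:20, 13:00-16:30, 18:10-20:00 (add 6h to convert from UTC-6).
Luca in UTC: 07:00-09:10, 14:15-17:20, 18:10-20:00 (subtract 3h to convert from UTC+3).
Farrukh in UTC: 07:00-10:55, 12:25-20:00.
Beatriz ∩ Luca: 07:45-09:10, 14:15-16:30, 18:10-20:00.
Beatriz ∩ Luca ∩ Farrukh: 07:45-09:10, 14:15-16:30, 18:10-20:00.
Those are the intersection windows.
The last common window of at least 25 minutes is 18:10-20:00; a 25-minute meeting can start as late as 19:35 and still end by 20:00.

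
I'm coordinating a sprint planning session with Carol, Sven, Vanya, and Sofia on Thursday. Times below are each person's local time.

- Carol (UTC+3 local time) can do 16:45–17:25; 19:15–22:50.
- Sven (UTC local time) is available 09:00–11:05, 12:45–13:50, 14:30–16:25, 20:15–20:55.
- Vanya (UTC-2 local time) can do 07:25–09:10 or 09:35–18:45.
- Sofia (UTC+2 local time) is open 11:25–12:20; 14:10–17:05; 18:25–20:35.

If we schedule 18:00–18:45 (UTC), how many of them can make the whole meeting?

Carol in UTC: 13:45-14:25, 16:15-19:50 (subtract 3h to convert from UTC+3).
Sven in UTC: 09:00-11:05, 12:45-13:50, 14:30-16:25, 20:15-20:55.
Vanya in UTC: 09:25-11:10, 11:35-20:45 (add 2h to convert from UTC-2).
Sofia in UTC: 09:25-10:20, 12:10-15:05, 16:25-18:35 (subtract 2h to convert from UTC+2).
Carol and Vanya can make the full 18:00-18:45 slot — that's 2.

2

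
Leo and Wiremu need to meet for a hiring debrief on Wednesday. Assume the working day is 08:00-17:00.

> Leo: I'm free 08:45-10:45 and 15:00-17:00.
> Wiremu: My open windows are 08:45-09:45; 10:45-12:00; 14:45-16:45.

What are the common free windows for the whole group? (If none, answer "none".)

Leo ∩ Wiremu: 08:45-09:45, 15:00-16:45.

08:45-09:45, 15:00-16:45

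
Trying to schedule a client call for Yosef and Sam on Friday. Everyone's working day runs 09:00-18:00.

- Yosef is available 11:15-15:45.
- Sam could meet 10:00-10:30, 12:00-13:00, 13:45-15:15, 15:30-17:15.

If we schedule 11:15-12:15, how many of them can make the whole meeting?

Yosef can make the full 11:15-12:15 slot — that's 1.

1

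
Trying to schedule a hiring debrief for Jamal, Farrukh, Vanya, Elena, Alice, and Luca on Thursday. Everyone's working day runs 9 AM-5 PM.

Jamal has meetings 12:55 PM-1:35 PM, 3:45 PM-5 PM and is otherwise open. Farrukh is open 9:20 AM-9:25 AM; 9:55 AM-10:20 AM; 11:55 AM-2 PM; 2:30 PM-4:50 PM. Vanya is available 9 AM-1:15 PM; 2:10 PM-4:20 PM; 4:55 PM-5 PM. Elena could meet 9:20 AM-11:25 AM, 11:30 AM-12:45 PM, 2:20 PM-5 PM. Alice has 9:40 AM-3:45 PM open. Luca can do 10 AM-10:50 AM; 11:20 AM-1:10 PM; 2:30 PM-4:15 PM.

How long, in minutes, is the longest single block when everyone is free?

Jamal free: 09:00-12:55, 13:35-15:45 (invert busy blocks within the working day).
Farrukh free: 09:20-09:25, 09:55-10:20, 11:55-14:00, 14:30-16:50.
Vanya free: 09:00-13:15, 14:10-16:20, 16:55-17:00.
Elena free: 09:20-11:25, 11:30-12:45, 14:20-17:00.
Alice free: 09:40-15:45.
Luca free: 10:00-10:50, 11:20-13:10, 14:30-16:15.
Jamal ∩ Farrukh: 09:20-09:25, 09:55-10:20, 11:55-12:55, 13:35-14:00, 14:30-15:45.
Jamal ∩ Farrukh ∩ Vanya: 09:20-09:25, 09:55-10:20, 11:55-12:55, 14:30-15:45.
Jamal ∩ Farrukh ∩ Vanya ∩ Elena: 09:20-09:25, 09:55-10:20, 11:55-12:45, 14:30-15:45.
Jamal ∩ Farrukh ∩ Vanya ∩ Elena ∩ Alice: 09:55-10:20, 11:55-12:45, 14:30-15:45.
Jamal ∩ Farrukh ∩ Vanya ∩ Elena ∩ Alice ∩ Luca: 10:00-10:20, 11:55-12:45, 14:30-15:45.
The longest is 14:30-15:45 at 75 minutes.

75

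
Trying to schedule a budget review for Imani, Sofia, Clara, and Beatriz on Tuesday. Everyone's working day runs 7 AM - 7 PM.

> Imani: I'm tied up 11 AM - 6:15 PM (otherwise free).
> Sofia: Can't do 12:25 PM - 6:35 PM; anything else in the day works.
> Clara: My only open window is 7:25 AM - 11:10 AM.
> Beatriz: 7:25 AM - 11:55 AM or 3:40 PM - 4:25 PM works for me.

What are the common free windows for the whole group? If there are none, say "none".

07:25-11:00

Imani free: 07:00-11:00, 18:15-19:00 (invert busy blocks within the working day).
Sofia free: 07:00-12:25, 18:35-19:00 (invert busy blocks within the working day).
Clara free: 07:25-11:10.
Beatriz free: 07:25-11:55, 15:40-16:25.
Imani ∩ Sofia: 07:00-11:00, 18:35-19:00.
Imani ∩ Sofia ∩ Clara: 07:25-11:00.
Imani ∩ Sofia ∩ Clara ∩ Beatriz: 07:25-11:00.
So the common availability across everyone is 07:25-11:00.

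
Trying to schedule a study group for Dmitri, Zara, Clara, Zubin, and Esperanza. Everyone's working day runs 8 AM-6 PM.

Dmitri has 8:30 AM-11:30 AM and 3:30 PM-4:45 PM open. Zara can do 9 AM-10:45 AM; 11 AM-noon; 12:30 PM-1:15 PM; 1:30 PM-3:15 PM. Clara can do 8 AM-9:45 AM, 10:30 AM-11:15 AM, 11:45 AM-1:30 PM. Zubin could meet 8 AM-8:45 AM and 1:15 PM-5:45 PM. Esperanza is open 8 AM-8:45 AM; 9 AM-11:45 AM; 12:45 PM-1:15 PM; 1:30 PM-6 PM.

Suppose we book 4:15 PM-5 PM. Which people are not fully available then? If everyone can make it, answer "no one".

Dmitri: not fully free for 16:15-17:00. Zara: not fully free for 16:15-17:00. Clara: not fully free for 16:15-17:00. Zubin: free for 16:15-17:00. Esperanza: free for 16:15-17:00.

Clara, Dmitri, Zara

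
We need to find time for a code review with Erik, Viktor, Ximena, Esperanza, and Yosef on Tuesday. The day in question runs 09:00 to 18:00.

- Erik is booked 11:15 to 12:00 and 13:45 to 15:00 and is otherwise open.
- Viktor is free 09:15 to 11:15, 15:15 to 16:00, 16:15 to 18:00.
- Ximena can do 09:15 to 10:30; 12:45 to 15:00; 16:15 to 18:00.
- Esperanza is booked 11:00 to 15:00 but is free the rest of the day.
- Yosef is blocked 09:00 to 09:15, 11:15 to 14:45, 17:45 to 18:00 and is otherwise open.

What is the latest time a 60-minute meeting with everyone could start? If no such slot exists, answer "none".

Erik free: 09:00-11:15, 12:00-13:45, 15:00-18:00 (invert busy blocks within the working day).
Viktor free: 09:15-11:15, 15:15-16:00, 16:15-18:00.
Ximena free: 09:15-10:30, 12:45-15:00, 16:15-18:00.
Esperanza free: 09:00-11:00, 15:00-18:00 (invert busy blocks within the working day).
Yosef free: 09:15-11:15, 14:45-17:45 (invert busy blocks within the working day).
Erik ∩ Viktor: 09:15-11:15, 15:15-16:00, 16:15-18:00.
Erik ∩ Viktor ∩ Ximena: 09:15-10:30, 16:15-18:00.
Erik ∩ Viktor ∩ Ximena ∩ Esperanza: 09:15-10:30, 16:15-18:00.
Erik ∩ Viktor ∩ Ximena ∩ Esperanza ∩ Yosef: 09:15-10:30, 16:15-17:45.
Those are the intersection windows.
The last common window of at least 60 minutes is 16:15-17:45; a 60-minute meeting can start as late as 16:45 and still end by 17:45.

16:45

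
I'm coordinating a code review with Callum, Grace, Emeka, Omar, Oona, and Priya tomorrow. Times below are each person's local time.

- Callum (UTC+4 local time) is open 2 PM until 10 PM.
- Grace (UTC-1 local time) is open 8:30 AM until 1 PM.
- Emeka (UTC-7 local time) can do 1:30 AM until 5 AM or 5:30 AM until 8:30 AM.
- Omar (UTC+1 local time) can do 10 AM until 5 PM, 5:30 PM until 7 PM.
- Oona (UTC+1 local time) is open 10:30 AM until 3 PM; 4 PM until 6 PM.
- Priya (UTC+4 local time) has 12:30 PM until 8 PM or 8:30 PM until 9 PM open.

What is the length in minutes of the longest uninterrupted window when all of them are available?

Callum in UTC: 10:00-18:00 (subtract 4h to convert from UTC+4).
Grace in UTC: 09:30-14:00 (add 1h to convert from UTC-1).
Emeka in UTC: 08:30-12:00, 12:30-15:30 (add 7h to convert from UTC-7).
Omar in UTC: 09:00-16:00, 16:30-18:00 (subtract 1h to convert from UTC+1).
Oona in UTC: 09:30-14:00, 15:00-17:00 (subtract 1h to convert from UTC+1).
Priya in UTC: 08:30-16:00, 16:30-17:00 (subtract 4h to convert from UTC+4).
Callum ∩ Grace: 10:00-14:00.
Callum ∩ Grace ∩ Emeka: 10:00-12:00, 12:30-14:00.
Callum ∩ Grace ∩ Emeka ∩ Omar: 10:00-12:00, 12:30-14:00.
Callum ∩ Grace ∩ Emeka ∩ Omar ∩ Oona: 10:00-12:00, 12:30-14:00.
Callum ∩ Grace ∩ Emeka ∩ Omar ∩ Oona ∩ Priya: 10:00-12:00, 12:30-14:00.
The longest is 10:00-12:00 at 120 minutes.

120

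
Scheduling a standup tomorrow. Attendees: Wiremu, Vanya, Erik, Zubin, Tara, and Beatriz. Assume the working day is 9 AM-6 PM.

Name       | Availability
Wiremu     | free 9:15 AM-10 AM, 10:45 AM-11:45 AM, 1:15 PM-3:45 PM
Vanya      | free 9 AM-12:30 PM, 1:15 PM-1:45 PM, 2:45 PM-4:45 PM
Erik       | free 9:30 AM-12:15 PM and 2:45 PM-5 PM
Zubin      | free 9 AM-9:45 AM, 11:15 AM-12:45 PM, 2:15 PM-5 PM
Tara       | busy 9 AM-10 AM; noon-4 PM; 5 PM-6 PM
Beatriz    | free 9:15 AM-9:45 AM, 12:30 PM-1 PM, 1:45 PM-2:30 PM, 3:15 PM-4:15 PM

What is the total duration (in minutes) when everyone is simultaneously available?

0

Wiremu free: 09:15-10:00, 10:45-11:45, 13:15-15:45.
Vanya free: 09:00-12:30, 13:15-13:45, 14:45-16:45.
Erik free: 09:30-12:15, 14:45-17:00.
Zubin free: 09:00-09:45, 11:15-12:45, 14:15-17:00.
Tara free: 10:00-12:00, 16:00-17:00 (invert busy blocks within the working day).
Beatriz free: 09:15-09:45, 12:30-13:00, 13:45-14:30, 15:15-16:15.
Wiremu ∩ Vanya: 09:15-10:00, 10:45-11:45, 13:15-13:45, 14:45-15:45.
Wiremu ∩ Vanya ∩ Erik: 09:30-10:00, 10:45-11:45, 14:45-15:45.
Wiremu ∩ Vanya ∩ Erik ∩ Zubin: 09:30-09:45, 11:15-11:45, 14:45-15:45.
Wiremu ∩ Vanya ∩ Erik ∩ Zubin ∩ Tara: 11:15-11:45.
Wiremu ∩ Vanya ∩ Erik ∩ Zubin ∩ Tara ∩ Beatriz: ∅.
There is no time when everyone is free.
There is no common window, so the total is 0 minutes.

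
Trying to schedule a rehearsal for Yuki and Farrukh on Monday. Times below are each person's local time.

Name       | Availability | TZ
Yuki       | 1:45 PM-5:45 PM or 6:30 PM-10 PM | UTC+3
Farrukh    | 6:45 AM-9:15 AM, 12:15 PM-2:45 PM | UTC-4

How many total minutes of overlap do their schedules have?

Yuki in UTC: 10:45-14:45, 15:30-19:00 (subtract 3h to convert from UTC+3).
Farrukh in UTC: 10:45-13:15, 16:15-18:45 (add 4h to convert from UTC-4).
Yuki ∩ Farrukh: 10:45-13:15, 16:15-18:45.
Summing the common windows: 150 + 150 = 300 minutes.

300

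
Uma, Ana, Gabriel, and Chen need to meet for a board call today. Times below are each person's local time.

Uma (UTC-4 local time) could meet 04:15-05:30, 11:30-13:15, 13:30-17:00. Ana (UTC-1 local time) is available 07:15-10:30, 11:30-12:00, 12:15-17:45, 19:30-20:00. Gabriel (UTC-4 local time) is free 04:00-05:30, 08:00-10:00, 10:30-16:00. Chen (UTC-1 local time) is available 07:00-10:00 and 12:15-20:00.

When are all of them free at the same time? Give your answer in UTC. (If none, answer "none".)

08:15-09:30, 15:30-17:15, 17:30-18:45

Uma in UTC: 08:15-09:30, 15:30-17:15, 17:30-21:00 (add 4h to convert from UTC-4).
Ana in UTC: 08:15-11:30, 12:30-13:00, 13:15-18:45, 20:30-21:00 (add 1h to convert from UTC-1).
Gabriel in UTC: 08:00-09:30, 12:00-14:00, 14:30-20:00 (add 4h to convert from UTC-4).
Chen in UTC: 08:00-11:00, 13:15-21:00 (add 1h to convert from UTC-1).
Uma ∩ Ana: 08:15-09:30, 15:30-17:15, 17:30-18:45, 20:30-21:00.
Uma ∩ Ana ∩ Gabriel: 08:15-09:30, 15:30-17:15, 17:30-18:45.
Uma ∩ Ana ∩ Gabriel ∩ Chen: 08:15-09:30, 15:30-17:15, 17:30-18:45.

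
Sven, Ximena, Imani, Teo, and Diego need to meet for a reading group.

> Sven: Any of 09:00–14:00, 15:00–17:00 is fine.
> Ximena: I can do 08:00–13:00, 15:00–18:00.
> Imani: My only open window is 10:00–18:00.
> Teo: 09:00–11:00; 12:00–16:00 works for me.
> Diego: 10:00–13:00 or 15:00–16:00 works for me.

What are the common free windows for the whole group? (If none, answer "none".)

Sven ∩ Ximena: 09:00-13:00, 15:00-17:00.
Sven ∩ Ximena ∩ Imani: 10:00-13:00, 15:00-17:00.
Sven ∩ Ximena ∩ Imani ∩ Teo: 10:00-11:00, 12:00-13:00, 15:00-16:00.
Sven ∩ Ximena ∩ Imani ∩ Teo ∩ Diego: 10:00-11:00, 12:00-13:00, 15:00-16:00.

10:00-11:00, 12:00-13:00, 15:00-16:00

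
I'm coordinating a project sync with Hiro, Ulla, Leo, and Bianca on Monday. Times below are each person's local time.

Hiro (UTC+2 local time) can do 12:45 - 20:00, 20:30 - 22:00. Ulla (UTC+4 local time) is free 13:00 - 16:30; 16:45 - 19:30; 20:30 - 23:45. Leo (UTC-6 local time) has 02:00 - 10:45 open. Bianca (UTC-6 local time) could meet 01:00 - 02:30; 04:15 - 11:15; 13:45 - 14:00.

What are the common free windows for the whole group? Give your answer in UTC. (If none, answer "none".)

10:45-12:30, 12:45-15:30, 16:30-16:45

Hiro in UTC: 10:45-18:00, 18:30-20:00 (subtract 2h to convert from UTC+2).
Ulla in UTC: 09:00-12:30, 12:45-15:30, 16:30-19:45 (subtract 4h to convert from UTC+4).
Leo in UTC: 08:00-16:45 (add 6h to convert from UTC-6).
Bianca in UTC: 07:00-08:30, 10:15-17:15, 19:45-20:00 (add 6h to convert from UTC-6).
Hiro ∩ Ulla: 10:45-12:30, 12:45-15:30, 16:30-18:00, 18:30-19:45.
Hiro ∩ Ulla ∩ Leo: 10:45-12:30, 12:45-15:30, 16:30-16:45.
Hiro ∩ Ulla ∩ Leo ∩ Bianca: 10:45-12:30, 12:45-15:30, 16:30-16:45.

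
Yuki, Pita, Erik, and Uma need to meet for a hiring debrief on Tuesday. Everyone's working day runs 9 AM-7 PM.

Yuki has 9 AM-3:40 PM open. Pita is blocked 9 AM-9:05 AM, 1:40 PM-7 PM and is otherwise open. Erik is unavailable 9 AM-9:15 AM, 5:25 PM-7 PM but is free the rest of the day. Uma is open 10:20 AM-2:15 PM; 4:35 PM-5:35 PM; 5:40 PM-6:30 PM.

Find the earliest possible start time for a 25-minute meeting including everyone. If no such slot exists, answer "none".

10:20

Yuki free: 09:00-15:40.
Pita free: 09:05-13:40 (invert busy blocks within the working day).
Erik free: 09:15-17:25 (invert busy blocks within the working day).
Uma free: 10:20-14:15, 16:35-17:35, 17:40-18:30.
Yuki ∩ Pita: 09:05-13:40.
Yuki ∩ Pita ∩ Erik: 09:15-13:40.
Yuki ∩ Pita ∩ Erik ∩ Uma: 10:20-13:40.
The first common window of at least 25 minutes is 10:20-13:40, so the earliest start is 10:20.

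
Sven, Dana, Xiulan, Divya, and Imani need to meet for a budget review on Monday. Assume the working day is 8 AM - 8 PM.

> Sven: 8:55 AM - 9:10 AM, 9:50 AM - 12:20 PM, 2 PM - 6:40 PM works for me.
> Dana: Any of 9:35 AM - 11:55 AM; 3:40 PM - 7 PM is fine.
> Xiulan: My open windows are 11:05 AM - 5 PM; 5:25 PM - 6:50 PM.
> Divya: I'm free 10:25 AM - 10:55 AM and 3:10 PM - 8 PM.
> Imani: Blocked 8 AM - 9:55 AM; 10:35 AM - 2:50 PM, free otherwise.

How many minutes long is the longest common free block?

80

Sven free: 08:55-09:10, 09:50-12:20, 14:00-18:40.
Dana free: 09:35-11:55, 15:40-19:00.
Xiulan free: 11:05-17:00, 17:25-18:50.
Divya free: 10:25-10:55, 15:10-20:00.
Imani free: 09:55-10:35, 14:50-20:00 (invert busy blocks within the working day).
Sven ∩ Dana: 09:50-11:55, 15:40-18:40.
Sven ∩ Dana ∩ Xiulan: 11:05-11:55, 15:40-17:00, 17:25-18:40.
Sven ∩ Dana ∩ Xiulan ∩ Divya: 15:40-17:00, 17:25-18:40.
Sven ∩ Dana ∩ Xiulan ∩ Divya ∩ Imani: 15:40-17:00, 17:25-18:40.
The longest is 15:40-17:00 at 80 minutes.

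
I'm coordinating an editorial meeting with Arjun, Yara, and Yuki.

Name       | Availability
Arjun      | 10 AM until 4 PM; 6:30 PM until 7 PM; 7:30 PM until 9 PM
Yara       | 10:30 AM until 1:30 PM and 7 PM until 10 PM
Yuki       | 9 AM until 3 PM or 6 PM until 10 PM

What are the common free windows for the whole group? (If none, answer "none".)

Arjun ∩ Yara: 10:30-13:30, 19:30-21:00.
Arjun ∩ Yara ∩ Yuki: 10:30-13:30, 19:30-21:00.
So the common availability across everyone is 10:30-13:30, 19:30-21:00.

10:30-13:30, 19:30-21:00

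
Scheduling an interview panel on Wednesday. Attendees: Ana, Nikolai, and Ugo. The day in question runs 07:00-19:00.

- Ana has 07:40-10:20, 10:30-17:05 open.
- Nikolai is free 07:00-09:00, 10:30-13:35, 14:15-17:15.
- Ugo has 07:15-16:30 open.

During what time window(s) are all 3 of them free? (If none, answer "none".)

07:40-09:00, 10:30-13:35, 14:15-16:30

Ana ∩ Nikolai: 07:40-09:00, 10:30-13:35, 14:15-17:05.
Ana ∩ Nikolai ∩ Ugo: 07:40-09:00, 10:30-13:35, 14:15-16:30.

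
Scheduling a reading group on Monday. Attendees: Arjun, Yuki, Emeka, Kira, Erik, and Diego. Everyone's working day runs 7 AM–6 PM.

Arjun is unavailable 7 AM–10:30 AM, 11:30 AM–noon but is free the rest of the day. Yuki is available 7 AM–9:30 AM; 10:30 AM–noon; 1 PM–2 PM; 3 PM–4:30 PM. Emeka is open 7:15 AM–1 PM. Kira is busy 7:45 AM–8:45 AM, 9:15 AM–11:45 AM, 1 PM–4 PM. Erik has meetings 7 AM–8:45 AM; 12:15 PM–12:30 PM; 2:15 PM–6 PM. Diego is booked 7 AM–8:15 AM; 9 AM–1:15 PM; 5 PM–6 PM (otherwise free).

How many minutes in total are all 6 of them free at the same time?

0

Arjun free: 10:30-11:30, 12:00-18:00 (invert busy blocks within the working day).
Yuki free: 07:00-09:30, 10:30-12:00, 13:00-14:00, 15:00-16:30.
Emeka free: 07:15-13:00.
Kira free: 07:00-07:45, 08:45-09:15, 11:45-13:00, 16:00-18:00 (invert busy blocks within the working day).
Erik free: 08:45-12:15, 12:30-14:15 (invert busy blocks within the working day).
Diego free: 08:15-09:00, 13:15-17:00 (invert busy blocks within the working day).
Arjun ∩ Yuki: 10:30-11:30, 13:00-14:00, 15:00-16:30.
Arjun ∩ Yuki ∩ Emeka: 10:30-11:30.
Arjun ∩ Yuki ∩ Emeka ∩ Kira: ∅.
Arjun ∩ Yuki ∩ Emeka ∩ Kira ∩ Erik: ∅.
Arjun ∩ Yuki ∩ Emeka ∩ Kira ∩ Erik ∩ Diego: ∅.
There is no time when everyone is free.
There is no common window, so the total is 0 minutes.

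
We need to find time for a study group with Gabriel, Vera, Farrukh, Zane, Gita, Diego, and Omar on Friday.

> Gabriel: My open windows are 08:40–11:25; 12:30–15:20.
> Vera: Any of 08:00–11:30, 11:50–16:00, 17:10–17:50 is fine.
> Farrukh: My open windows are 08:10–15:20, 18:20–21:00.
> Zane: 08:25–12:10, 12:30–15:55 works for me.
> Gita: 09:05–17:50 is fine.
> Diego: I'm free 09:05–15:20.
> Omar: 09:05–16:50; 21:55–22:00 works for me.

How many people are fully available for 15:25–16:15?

Gita and Omar can make the full 15:25-16:15 slot — that's 2.

2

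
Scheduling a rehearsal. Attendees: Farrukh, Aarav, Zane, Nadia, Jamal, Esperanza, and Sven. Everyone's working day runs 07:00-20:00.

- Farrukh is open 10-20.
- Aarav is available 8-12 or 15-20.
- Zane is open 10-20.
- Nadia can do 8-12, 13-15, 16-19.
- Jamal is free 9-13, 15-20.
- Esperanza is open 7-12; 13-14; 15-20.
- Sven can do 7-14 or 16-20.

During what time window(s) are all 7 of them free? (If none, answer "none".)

Farrukh ∩ Aarav: 10:00-12:00, 15:00-20:00.
Farrukh ∩ Aarav ∩ Zane: 10:00-12:00, 15:00-20:00.
Farrukh ∩ Aarav ∩ Zane ∩ Nadia: 10:00-12:00, 16:00-19:00.
Farrukh ∩ Aarav ∩ Zane ∩ Nadia ∩ Jamal: 10:00-12:00, 16:00-19:00.
Farrukh ∩ Aarav ∩ Zane ∩ Nadia ∩ Jamal ∩ Esperanza: 10:00-12:00, 16:00-19:00.
Farrukh ∩ Aarav ∩ Zane ∩ Nadia ∩ Jamal ∩ Esperanza ∩ Sven: 10:00-12:00, 16:00-19:00.

10:00-12:00, 16:00-19:00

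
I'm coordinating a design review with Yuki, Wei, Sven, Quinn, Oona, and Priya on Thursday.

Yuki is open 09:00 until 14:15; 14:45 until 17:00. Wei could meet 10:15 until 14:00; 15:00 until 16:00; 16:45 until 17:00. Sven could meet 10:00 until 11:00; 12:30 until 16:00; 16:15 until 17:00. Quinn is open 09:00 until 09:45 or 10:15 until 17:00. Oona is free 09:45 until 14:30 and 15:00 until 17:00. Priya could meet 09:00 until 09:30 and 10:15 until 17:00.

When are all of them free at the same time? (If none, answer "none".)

10:15-11:00, 12:30-14:00, 15:00-16:00, 16:45-17:00

Yuki ∩ Wei: 10:15-14:00, 15:00-16:00, 16:45-17:00.
Yuki ∩ Wei ∩ Sven: 10:15-11:00, 12:30-14:00, 15:00-16:00, 16:45-17:00.
Yuki ∩ Wei ∩ Sven ∩ Quinn: 10:15-11:00, 12:30-14:00, 15:00-16:00, 16:45-17:00.
Yuki ∩ Wei ∩ Sven ∩ Quinn ∩ Oona: 10:15-11:00, 12:30-14:00, 15:00-16:00, 16:45-17:00.
Yuki ∩ Wei ∩ Sven ∩ Quinn ∩ Oona ∩ Priya: 10:15-11:00, 12:30-14:00, 15:00-16:00, 16:45-17:00.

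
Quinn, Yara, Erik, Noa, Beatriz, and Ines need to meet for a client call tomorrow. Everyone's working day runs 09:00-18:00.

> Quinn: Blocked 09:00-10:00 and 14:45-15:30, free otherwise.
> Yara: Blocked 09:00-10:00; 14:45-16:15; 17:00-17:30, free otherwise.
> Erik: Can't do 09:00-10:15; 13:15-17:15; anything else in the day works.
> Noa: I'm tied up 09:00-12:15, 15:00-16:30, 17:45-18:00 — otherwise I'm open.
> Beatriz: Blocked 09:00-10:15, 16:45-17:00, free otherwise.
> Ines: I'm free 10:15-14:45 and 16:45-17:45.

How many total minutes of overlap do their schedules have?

75

Quinn free: 10:00-14:45, 15:30-18:00 (invert busy blocks within the working day).
Yara free: 10:00-14:45, 16:15-17:00, 17:30-18:00 (invert busy blocks within the working day).
Erik free: 10:15-13:15, 17:15-18:00 (invert busy blocks within the working day).
Noa free: 12:15-15:00, 16:30-17:45 (invert busy blocks within the working day).
Beatriz free: 10:15-16:45, 17:00-18:00 (invert busy blocks within the working day).
Ines free: 10:15-14:45, 16:45-17:45.
Quinn ∩ Yara: 10:00-14:45, 16:15-17:00, 17:30-18:00.
Quinn ∩ Yara ∩ Erik: 10:15-13:15, 17:30-18:00.
Quinn ∩ Yara ∩ Erik ∩ Noa: 12:15-13:15, 17:30-17:45.
Quinn ∩ Yara ∩ Erik ∩ Noa ∩ Beatriz: 12:15-13:15, 17:30-17:45.
Quinn ∩ Yara ∩ Erik ∩ Noa ∩ Beatriz ∩ Ines: 12:15-13:15, 17:30-17:45.
Summing the common windows: 60 + 15 = 75 minutes.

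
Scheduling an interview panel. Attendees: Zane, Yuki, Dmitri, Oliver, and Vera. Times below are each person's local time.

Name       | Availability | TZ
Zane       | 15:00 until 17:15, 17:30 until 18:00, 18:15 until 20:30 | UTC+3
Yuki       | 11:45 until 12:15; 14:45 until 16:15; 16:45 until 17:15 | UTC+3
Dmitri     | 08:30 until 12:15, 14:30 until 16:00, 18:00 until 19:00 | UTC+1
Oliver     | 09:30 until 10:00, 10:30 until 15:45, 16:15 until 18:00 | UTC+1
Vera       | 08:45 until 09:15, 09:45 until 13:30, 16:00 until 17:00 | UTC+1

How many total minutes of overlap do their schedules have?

Zane in UTC: 12:00-14:15, 14:30-15:00, 15:15-17:30 (subtract 3h to convert from UTC+3).
Yuki in UTC: 08:45-09:15, 11:45-13:15, 13:45-14:15 (subtract 3h to convert from UTC+3).
Dmitri in UTC: 07:30-11:15, 13:30-15:00, 17:00-18:00 (subtract 1h to convert from UTC+1).
Oliver in UTC: 08:30-09:00, 09:30-14:45, 15:15-17:00 (subtract 1h to convert from UTC+1).
Vera in UTC: 07:45-08:15, 08:45-12:30, 15:00-16:00 (subtract 1h to convert from UTC+1).
Zane ∩ Yuki: 12:00-13:15, 13:45-14:15.
Zane ∩ Yuki ∩ Dmitri: 13:45-14:15.
Zane ∩ Yuki ∩ Dmitri ∩ Oliver: 13:45-14:15.
Zane ∩ Yuki ∩ Dmitri ∩ Oliver ∩ Vera: ∅.
There is no time when everyone is free.
There is no common window, so the total is 0 minutes.

0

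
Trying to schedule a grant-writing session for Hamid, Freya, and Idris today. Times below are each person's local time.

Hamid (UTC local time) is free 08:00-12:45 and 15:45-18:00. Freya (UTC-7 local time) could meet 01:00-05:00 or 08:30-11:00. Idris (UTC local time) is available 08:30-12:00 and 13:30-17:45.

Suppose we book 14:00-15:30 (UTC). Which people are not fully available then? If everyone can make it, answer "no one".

Freya, Hamid

Hamid in UTC: 08:00-12:45, 15:45-18:00.
Freya in UTC: 08:00-12:00, 15:30-18:00 (add 7h to convert from UTC-7).
Idris in UTC: 08:30-12:00, 13:30-17:45.
Hamid: not fully free for 14:00-15:30. Freya: not fully free for 14:00-15:30. Idris: free for 14:00-15:30.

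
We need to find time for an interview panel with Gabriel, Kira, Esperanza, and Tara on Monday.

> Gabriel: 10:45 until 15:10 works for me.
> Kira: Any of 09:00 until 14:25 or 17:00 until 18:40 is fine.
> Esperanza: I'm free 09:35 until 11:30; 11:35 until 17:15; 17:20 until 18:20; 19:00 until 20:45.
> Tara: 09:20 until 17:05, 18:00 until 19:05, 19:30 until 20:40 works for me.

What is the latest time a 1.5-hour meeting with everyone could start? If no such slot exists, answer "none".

Gabriel ∩ Kira: 10:45-14:25.
Gabriel ∩ Kira ∩ Esperanza: 10:45-11:30, 11:35-14:25.
Gabriel ∩ Kira ∩ Esperanza ∩ Tara: 10:45-11:30, 11:35-14:25.
The last common window of at least 90 minutes is 11:35-14:25; a 90-minute meeting can start as late as 12:55 and still end by 14:25.

12:55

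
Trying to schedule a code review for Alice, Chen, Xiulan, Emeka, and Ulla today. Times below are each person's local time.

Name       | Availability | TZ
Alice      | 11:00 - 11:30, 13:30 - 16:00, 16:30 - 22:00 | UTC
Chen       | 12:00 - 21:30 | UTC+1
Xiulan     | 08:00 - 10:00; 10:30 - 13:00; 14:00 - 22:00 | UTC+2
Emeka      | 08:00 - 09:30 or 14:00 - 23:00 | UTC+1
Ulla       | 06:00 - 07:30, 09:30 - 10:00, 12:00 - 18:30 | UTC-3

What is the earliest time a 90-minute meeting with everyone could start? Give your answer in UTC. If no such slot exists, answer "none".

16:30

Alice in UTC: 11:00-11:30, 13:30-16:00, 16:30-22:00.
Chen in UTC: 11:00-20:30 (subtract 1h to convert from UTC+1).
Xiulan in UTC: 06:00-08:00, 08:30-11:00, 12:00-20:00 (subtract 2h to convert from UTC+2).
Emeka in UTC: 07:00-08:30, 13:00-22:00 (subtract 1h to convert from UTC+1).
Ulla in UTC: 09:00-10:30, 12:30-13:00, 15:00-21:30 (add 3h to convert from UTC-3).
Alice ∩ Chen: 11:00-11:30, 13:30-16:00, 16:30-20:30.
Alice ∩ Chen ∩ Xiulan: 13:30-16:00, 16:30-20:00.
Alice ∩ Chen ∩ Xiulan ∩ Emeka: 13:30-16:00, 16:30-20:00.
Alice ∩ Chen ∩ Xiulan ∩ Emeka ∩ Ulla: 15:00-16:00, 16:30-20:00.
The first common window of at least 90 minutes is 16:30-20:00, so the earliest start is 16:30.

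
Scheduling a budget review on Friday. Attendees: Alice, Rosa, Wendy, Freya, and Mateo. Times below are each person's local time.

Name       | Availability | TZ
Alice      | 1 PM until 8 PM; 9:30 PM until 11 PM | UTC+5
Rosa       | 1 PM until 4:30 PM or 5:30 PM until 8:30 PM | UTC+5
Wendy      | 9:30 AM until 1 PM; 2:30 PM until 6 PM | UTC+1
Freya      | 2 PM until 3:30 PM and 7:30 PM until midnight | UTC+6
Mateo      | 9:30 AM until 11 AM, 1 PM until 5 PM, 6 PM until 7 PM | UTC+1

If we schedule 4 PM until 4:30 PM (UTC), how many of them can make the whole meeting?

2

Alice in UTC: 08:00-15:00, 16:30-18:00 (subtract 5h to convert from UTC+5).
Rosa in UTC: 08:00-11:30, 12:30-15:30 (subtract 5h to convert from UTC+5).
Wendy in UTC: 08:30-12:00, 13:30-17:00 (subtract 1h to convert from UTC+1).
Freya in UTC: 08:00-09:30, 13:30-18:00 (subtract 6h to convert from UTC+6).
Mateo in UTC: 08:30-10:00, 12:00-16:00, 17:00-18:00 (subtract 1h to convert from UTC+1).
Wendy and Freya can make the full 16:00-16:30 slot — that's 2.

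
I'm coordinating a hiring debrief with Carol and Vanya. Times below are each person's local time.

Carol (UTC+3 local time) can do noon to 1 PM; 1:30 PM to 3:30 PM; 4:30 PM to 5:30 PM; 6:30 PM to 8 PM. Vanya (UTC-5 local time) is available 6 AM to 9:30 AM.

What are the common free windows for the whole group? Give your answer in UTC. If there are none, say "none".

11:00-12:30, 13:30-14:30

Carol in UTC: 09:00-10:00, 10:30-12:30, 13:30-14:30, 15:30-17:00 (subtract 3h to convert from UTC+3).
Vanya in UTC: 11:00-14:30 (add 5h to convert from UTC-5).
Carol ∩ Vanya: 11:00-12:30, 13:30-14:30.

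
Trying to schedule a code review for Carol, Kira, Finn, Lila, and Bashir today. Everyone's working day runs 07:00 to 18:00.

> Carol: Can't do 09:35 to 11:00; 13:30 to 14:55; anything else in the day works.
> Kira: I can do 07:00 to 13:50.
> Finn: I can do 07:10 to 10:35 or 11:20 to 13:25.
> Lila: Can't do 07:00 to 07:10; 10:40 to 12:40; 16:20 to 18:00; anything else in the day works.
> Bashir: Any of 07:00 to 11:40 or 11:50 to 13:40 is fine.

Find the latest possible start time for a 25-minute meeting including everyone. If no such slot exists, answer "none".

Carol free: 07:00-09:35, 11:00-13:30, 14:55-18:00 (invert busy blocks within the working day).
Kira free: 07:00-13:50.
Finn free: 07:10-10:35, 11:20-13:25.
Lila free: 07:10-10:40, 12:40-16:20 (invert busy blocks within the working day).
Bashir free: 07:00-11:40, 11:50-13:40.
Carol ∩ Kira: 07:00-09:35, 11:00-13:30.
Carol ∩ Kira ∩ Finn: 07:10-09:35, 11:20-13:25.
Carol ∩ Kira ∩ Finn ∩ Lila: 07:10-09:35, 12:40-13:25.
Carol ∩ Kira ∩ Finn ∩ Lila ∩ Bashir: 07:10-09:35, 12:40-13:25.
The last common window of at least 25 minutes is 12:40-13:25; a 25-minute meeting can start as late as 13:00 and still end by 13:25.

13:00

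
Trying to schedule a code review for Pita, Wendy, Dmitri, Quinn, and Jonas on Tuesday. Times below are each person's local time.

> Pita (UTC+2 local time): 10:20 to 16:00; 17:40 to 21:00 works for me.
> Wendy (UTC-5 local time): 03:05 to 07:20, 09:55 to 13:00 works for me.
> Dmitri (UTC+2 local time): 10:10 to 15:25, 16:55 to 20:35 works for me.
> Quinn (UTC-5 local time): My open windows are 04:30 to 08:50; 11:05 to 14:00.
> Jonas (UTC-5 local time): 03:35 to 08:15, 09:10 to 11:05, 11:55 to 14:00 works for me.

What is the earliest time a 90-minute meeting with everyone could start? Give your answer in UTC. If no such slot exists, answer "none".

09:30

Pita in UTC: 08:20-14:00, 15:40-19:00 (subtract 2h to convert from UTC+2).
Wendy in UTC: 08:05-12:20, 14:55-18:00 (add 5h to convert from UTC-5).
Dmitri in UTC: 08:10-13:25, 14:55-18:35 (subtract 2h to convert from UTC+2).
Quinn in UTC: 09:30-13:50, 16:05-19:00 (add 5h to convert from UTC-5).
Jonas in UTC: 08:35-13:15, 14:10-16:05, 16:55-19:00 (add 5h to convert from UTC-5).
Pita ∩ Wendy: 08:20-12:20, 15:40-18:00.
Pita ∩ Wendy ∩ Dmitri: 08:20-12:20, 15:40-18:00.
Pita ∩ Wendy ∩ Dmitri ∩ Quinn: 09:30-12:20, 16:05-18:00.
Pita ∩ Wendy ∩ Dmitri ∩ Quinn ∩ Jonas: 09:30-12:20, 16:55-18:00.
The first common window of at least 90 minutes is 09:30-12:20, so the earliest start is 09:30.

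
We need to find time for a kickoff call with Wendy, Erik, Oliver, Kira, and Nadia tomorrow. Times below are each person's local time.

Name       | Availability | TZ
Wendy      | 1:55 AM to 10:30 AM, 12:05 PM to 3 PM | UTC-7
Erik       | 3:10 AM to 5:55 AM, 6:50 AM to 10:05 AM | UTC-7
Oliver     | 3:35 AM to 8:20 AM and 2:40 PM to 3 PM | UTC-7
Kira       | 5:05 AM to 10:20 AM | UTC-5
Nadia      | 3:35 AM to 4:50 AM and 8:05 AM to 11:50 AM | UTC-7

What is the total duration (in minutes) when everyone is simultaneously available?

90

Wendy in UTC: 08:55-17:30, 19:05-22:00 (add 7h to convert from UTC-7).
Erik in UTC: 10:10-12:55, 13:50-17:05 (add 7h to convert from UTC-7).
Oliver in UTC: 10:35-15:20, 21:40-22:00 (add 7h to convert from UTC-7).
Kira in UTC: 10:05-15:20 (add 5h to convert from UTC-5).
Nadia in UTC: 10:35-11:50, 15:05-18:50 (add 7h to convert from UTC-7).
Wendy ∩ Erik: 10:10-12:55, 13:50-17:05.
Wendy ∩ Erik ∩ Oliver: 10:35-12:55, 13:50-15:20.
Wendy ∩ Erik ∩ Oliver ∩ Kira: 10:35-12:55, 13:50-15:20.
Wendy ∩ Erik ∩ Oliver ∩ Kira ∩ Nadia: 10:35-11:50, 15:05-15:20.
Summing the common windows: 75 + 15 = 90 minutes.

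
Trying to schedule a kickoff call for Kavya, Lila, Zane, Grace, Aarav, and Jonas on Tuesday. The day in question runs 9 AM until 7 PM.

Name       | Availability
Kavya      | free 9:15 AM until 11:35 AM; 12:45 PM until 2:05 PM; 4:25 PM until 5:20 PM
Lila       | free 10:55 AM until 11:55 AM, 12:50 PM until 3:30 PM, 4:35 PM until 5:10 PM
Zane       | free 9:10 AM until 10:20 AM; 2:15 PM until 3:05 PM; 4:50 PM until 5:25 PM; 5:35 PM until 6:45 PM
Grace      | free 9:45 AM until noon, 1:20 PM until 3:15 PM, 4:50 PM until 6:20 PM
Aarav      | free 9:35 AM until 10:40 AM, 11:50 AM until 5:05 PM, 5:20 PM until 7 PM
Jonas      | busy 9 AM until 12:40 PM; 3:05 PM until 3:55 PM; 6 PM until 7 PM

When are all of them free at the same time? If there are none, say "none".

Kavya free: 09:15-11:35, 12:45-14:05, 16:25-17:20.
Lila free: 10:55-11:55, 12:50-15:30, 16:35-17:10.
Zane free: 09:10-10:20, 14:15-15:05, 16:50-17:25, 17:35-18:45.
Grace free: 09:45-12:00, 13:20-15:15, 16:50-18:20.
Aarav free: 09:35-10:40, 11:50-17:05, 17:20-19:00.
Jonas free: 12:40-15:05, 15:55-18:00 (invert busy blocks within the working day).
Kavya ∩ Lila: 10:55-11:35, 12:50-14:05, 16:35-17:10.
Kavya ∩ Lila ∩ Zane: 16:50-17:10.
Kavya ∩ Lila ∩ Zane ∩ Grace: 16:50-17:10.
Kavya ∩ Lila ∩ Zane ∩ Grace ∩ Aarav: 16:50-17:05.
Kavya ∩ Lila ∩ Zane ∩ Grace ∩ Aarav ∩ Jonas: 16:50-17:05.

16:50-17:05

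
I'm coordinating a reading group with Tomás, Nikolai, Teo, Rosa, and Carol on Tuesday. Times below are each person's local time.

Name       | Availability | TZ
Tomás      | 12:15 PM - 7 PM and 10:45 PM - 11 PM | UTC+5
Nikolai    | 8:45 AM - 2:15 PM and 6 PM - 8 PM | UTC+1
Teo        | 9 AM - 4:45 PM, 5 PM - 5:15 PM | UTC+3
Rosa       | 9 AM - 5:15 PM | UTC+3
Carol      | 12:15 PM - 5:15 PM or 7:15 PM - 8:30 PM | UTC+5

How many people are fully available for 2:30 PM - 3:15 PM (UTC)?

1

Tomás in UTC: 07:15-14:00, 17:45-18:00 (subtract 5h to convert from UTC+5).
Nikolai in UTC: 07:45-13:15, 17:00-19:00 (subtract 1h to convert from UTC+1).
Teo in UTC: 06:00-13:45, 14:00-14:15 (subtract 3h to convert from UTC+3).
Rosa in UTC: 06:00-14:15 (subtract 3h to convert from UTC+3).
Carol in UTC: 07:15-12:15, 14:15-15:30 (subtract 5h to convert from UTC+5).
Carol can make the full 14:30-15:15 slot — that's 1.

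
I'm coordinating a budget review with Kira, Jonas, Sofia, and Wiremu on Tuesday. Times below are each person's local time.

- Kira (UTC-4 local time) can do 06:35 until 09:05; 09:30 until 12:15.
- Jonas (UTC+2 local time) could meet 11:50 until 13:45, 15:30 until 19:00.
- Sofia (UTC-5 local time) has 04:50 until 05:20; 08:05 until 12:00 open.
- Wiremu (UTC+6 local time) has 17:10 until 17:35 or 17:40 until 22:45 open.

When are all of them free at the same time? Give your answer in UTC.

Kira in UTC: 10:35-13:05, 13:30-16:15 (add 4h to convert from UTC-4).
Jonas in UTC: 09:50-11:45, 13:30-17:00 (subtract 2h to convert from UTC+2).
Sofia in UTC: 09:50-10:20, 13:05-17:00 (add 5h to convert from UTC-5).
Wiremu in UTC: 11:10-11:35, 11:40-16:45 (subtract 6h to convert from UTC+6).
Kira ∩ Jonas: 10:35-11:45, 13:30-16:15.
Kira ∩ Jonas ∩ Sofia: 13:30-16:15.
Kira ∩ Jonas ∩ Sofia ∩ Wiremu: 13:30-16:15.
Those are the intersection windows.

13:30-16:15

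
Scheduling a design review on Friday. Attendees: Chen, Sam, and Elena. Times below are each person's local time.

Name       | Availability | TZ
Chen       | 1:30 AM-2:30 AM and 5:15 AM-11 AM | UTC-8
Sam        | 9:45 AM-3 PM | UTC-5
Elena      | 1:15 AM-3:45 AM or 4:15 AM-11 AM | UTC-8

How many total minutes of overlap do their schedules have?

255

Chen in UTC: 09:30-10:30, 13:15-19:00 (add 8h to convert from UTC-8).
Sam in UTC: 14:45-20:00 (add 5h to convert from UTC-5).
Elena in UTC: 09:15-11:45, 12:15-19:00 (add 8h to convert from UTC-8).
Chen ∩ Sam: 14:45-19:00.
Chen ∩ Sam ∩ Elena: 14:45-19:00.
So the common availability across everyone is 14:45-19:00.
That's a single block of 255 minutes.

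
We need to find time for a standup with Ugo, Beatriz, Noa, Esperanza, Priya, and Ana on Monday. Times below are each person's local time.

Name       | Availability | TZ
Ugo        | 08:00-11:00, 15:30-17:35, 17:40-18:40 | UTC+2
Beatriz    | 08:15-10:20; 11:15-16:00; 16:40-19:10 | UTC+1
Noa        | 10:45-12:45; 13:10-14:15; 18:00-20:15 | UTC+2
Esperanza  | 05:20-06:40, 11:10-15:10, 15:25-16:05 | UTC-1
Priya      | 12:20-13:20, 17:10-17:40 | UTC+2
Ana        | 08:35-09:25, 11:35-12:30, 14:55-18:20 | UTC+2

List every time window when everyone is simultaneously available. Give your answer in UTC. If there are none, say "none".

none

Ugo in UTC: 06:00-09:00, 13:30-15:35, 15:40-16:40 (subtract 2h to convert from UTC+2).
Beatriz in UTC: 07:15-09:20, 10:15-15:00, 15:40-18:10 (subtract 1h to convert from UTC+1).
Noa in UTC: 08:45-10:45, 11:10-12:15, 16:00-18:15 (subtract 2h to convert from UTC+2).
Esperanza in UTC: 06:20-07:40, 12:10-16:10, 16:25-17:05 (add 1h to convert from UTC-1).
Priya in UTC: 10:20-11:20, 15:10-15:40 (subtract 2h to convert from UTC+2).
Ana in UTC: 06:35-07:25, 09:35-10:30, 12:55-16:20 (subtract 2h to convert from UTC+2).
Ugo ∩ Beatriz: 07:15-09:00, 13:30-15:00, 15:40-16:40.
Ugo ∩ Beatriz ∩ Noa: 08:45-09:00, 16:00-16:40.
Ugo ∩ Beatriz ∩ Noa ∩ Esperanza: 16:00-16:10, 16:25-16:40.
Ugo ∩ Beatriz ∩ Noa ∩ Esperanza ∩ Priya: ∅.
Ugo ∩ Beatriz ∩ Noa ∩ Esperanza ∩ Priya ∩ Ana: ∅.
There is no time when everyone is free.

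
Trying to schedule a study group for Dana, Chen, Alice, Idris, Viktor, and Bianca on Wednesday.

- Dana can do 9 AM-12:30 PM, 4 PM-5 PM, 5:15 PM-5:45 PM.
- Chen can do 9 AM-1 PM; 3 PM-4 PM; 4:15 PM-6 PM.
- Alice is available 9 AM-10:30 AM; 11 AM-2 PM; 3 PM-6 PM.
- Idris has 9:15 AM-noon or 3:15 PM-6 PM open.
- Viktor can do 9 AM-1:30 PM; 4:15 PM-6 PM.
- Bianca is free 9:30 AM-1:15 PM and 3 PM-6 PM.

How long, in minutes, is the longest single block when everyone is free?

60

Dana ∩ Chen: 09:00-12:30, 16:15-17:00, 17:15-17:45.
Dana ∩ Chen ∩ Alice: 09:00-10:30, 11:00-12:30, 16:15-17:00, 17:15-17:45.
Dana ∩ Chen ∩ Alice ∩ Idris: 09:15-10:30, 11:00-12:00, 16:15-17:00, 17:15-17:45.
Dana ∩ Chen ∩ Alice ∩ Idris ∩ Viktor: 09:15-10:30, 11:00-12:00, 16:15-17:00, 17:15-17:45.
Dana ∩ Chen ∩ Alice ∩ Idris ∩ Viktor ∩ Bianca: 09:30-10:30, 11:00-12:00, 16:15-17:00, 17:15-17:45.
The longest is 09:30-10:30 at 60 minutes.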